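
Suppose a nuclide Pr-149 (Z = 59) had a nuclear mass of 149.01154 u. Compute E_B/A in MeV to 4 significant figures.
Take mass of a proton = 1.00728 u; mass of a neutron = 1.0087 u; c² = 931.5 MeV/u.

Z = 59, so N = A − Z = 149 − 59 = 90.
Total constituent mass: 59 × 1.00728 + 90 × 1.0087 = 150.21252 u
Mass defect Δm = 150.21252 − 149.01154 = 1.20098 u
Binding energy = Δm·c² = 1.20098 × 931.5 MeV/u = 1118.71 MeV
BE/A = 1118.71 MeV / 149 = 7.508 MeV/nucleon

7.508 MeV/nucleon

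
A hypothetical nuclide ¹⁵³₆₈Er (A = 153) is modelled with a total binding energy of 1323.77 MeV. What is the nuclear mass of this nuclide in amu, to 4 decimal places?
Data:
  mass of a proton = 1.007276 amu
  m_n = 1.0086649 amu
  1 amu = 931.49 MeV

152.8102 amu

Mass defect = 1323.77 MeV / (931.49 MeV/amu) = 1.421132 amu
Constituent mass = 68(1.007276) + 85(1.0086649) = 154.2312845 amu
Nuclear mass = 154.2312845 − 1.421132 = 152.8101525 amu ≈ 152.8102 amu (to 4 decimal places)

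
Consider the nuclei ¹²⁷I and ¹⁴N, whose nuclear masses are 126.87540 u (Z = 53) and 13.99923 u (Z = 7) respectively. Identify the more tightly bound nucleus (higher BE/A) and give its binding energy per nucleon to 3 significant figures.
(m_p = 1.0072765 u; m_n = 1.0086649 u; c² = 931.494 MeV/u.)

¹²⁷I; 8.45 MeV/nucleon

¹²⁷I: Σm = 53(1.0072765) + 74(1.0086649) = 128.0268571 u; Δm = 1.1514571 u; E_B = 1072.575 MeV; E_B/A = 8.445 MeV
¹⁴N: Σm = 7(1.0072765) + 7(1.0086649) = 14.1115898 u; Δm = 0.1123598 u; E_B = 104.66 MeV; E_B/A = 7.476 MeV
¹²⁷I has the higher binding energy per nucleon, so it is the more tightly bound nucleus.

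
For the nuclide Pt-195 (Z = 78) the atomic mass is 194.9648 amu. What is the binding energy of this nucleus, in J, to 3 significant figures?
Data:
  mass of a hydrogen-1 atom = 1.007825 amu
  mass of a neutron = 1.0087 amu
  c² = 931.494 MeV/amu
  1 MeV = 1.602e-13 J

2.48e-10 J

Mass of separated nucleons = 78(1.007825) + 117(1.0087) = 78.610350 + 118.0179 = 196.628250 amu
Mass defect Δm = 196.628250 − 194.9648 = 1.663450 amu
Binding energy = Δm·c² = 1.663450 × 931.494 MeV/amu = 1549.49 MeV
In joules: 1549.49 MeV × 1.602e-13 J/MeV = 2.4823e-10 J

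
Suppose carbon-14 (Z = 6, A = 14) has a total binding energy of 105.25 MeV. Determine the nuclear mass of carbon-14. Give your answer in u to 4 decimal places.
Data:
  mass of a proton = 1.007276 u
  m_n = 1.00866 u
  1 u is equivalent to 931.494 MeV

13.9999 u

Mass defect = 105.25 MeV / (931.494 MeV/u) = 0.112991 u
Constituent mass = 6(1.007276) + 8(1.00866) = 14.112936 u
Nuclear mass = 14.112936 − 0.112991 = 13.999945 u ≈ 13.9999 u (to 4 decimal places)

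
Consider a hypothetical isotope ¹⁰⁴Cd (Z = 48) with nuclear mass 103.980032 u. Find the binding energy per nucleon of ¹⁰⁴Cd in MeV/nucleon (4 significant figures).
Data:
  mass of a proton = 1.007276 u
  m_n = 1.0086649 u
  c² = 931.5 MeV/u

7.653 MeV/nucleon

With 48 protons and 56 neutrons (A = 104):
Total constituent mass: 48 × 1.007276 + 56 × 1.0086649 = 104.8344824 u
Δm = 104.8344824 − 103.980032 = 0.8544504 u
Binding energy = Δm·c² = 0.8544504 × 931.5 MeV/u = 795.921 MeV
Dividing by A = 104 gives 7.653 MeV per nucleon.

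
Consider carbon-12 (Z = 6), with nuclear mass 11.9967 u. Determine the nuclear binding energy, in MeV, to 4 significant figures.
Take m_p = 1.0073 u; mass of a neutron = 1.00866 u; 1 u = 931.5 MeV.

Total constituent mass: 6 × 1.0073 + 6 × 1.00866 = 12.09576 u
The mass defect is 12.09576 − 11.9967 = 0.09906 u.
Binding energy = Δm·c² = 0.09906 × 931.5 MeV/u = 92.2744 MeV

92.27 MeV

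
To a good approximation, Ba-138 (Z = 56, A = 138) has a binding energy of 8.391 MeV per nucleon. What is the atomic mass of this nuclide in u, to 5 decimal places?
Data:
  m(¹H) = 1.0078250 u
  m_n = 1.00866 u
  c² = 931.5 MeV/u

Total binding energy = 138 × 8.391 = 1157.958 MeV
Mass defect = 1157.958 MeV / (931.5 MeV/u) = 1.2431111 u
Constituent mass = 56(1.0078250) + 82(1.00866) = 139.1483200 u
Atomic mass = 139.1483200 − 1.2431111 = 137.9052089 u ≈ 137.90521 u (to 5 decimal places)

137.90521 u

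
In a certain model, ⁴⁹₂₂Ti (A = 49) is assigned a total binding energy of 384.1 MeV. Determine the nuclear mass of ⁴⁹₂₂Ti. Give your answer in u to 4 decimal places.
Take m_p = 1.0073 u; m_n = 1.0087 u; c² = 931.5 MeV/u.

48.9832 u

Mass defect = 384.1 MeV / (931.5 MeV/u) = 0.412346 u
Constituent mass = 22(1.0073) + 27(1.0087) = 49.3955 u
Nuclear mass = 49.3955 − 0.412346 = 48.983154 u ≈ 48.9832 u (to 4 decimal places)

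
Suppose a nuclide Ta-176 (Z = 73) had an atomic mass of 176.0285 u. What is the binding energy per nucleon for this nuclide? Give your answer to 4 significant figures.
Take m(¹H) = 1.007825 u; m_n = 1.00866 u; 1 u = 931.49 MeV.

The nucleus contains 73 protons and 176 − 73 = 103 neutrons.
Σm = 73·m(¹H) + 103·m_n = 73.571225 + 103.89198 = 177.463205 u
Δm = 177.463205 − 176.0285 = 1.434705 u
E_B = 1.434705 × 931.49 = 1336.41 MeV
BE/A = 1336.41 MeV / 176 = 7.593 MeV/nucleon

7.593 MeV/nucleon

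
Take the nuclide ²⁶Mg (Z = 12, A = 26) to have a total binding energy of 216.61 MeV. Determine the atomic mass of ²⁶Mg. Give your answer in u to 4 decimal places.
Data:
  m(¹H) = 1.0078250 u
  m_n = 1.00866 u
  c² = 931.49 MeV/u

25.9826 u

Mass defect = 216.61 MeV / (931.49 MeV/u) = 0.232541 u
Constituent mass = 12(1.0078250) + 14(1.00866) = 26.2151400 u
Atomic mass = 26.2151400 − 0.232541 = 25.9825990 u ≈ 25.9826 u (to 4 decimal places)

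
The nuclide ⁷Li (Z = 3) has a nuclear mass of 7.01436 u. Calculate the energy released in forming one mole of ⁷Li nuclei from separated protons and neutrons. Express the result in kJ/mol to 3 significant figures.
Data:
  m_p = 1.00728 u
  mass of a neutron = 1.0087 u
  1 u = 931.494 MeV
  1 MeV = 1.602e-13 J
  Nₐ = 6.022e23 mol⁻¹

3.80e+09 kJ/mol

The nucleus contains 3 protons and 7 − 3 = 4 neutrons.
Mass of separated nucleons = 3(1.00728) + 4(1.0087) = 3.02184 + 4.0348 = 7.05664 u
The mass defect is 7.05664 − 7.01436 = 0.04228 u.
E_B = 0.04228 × 931.494 = 39.3836 MeV
Per nucleus in joules: 39.3836 MeV × 1.602e-13 J/MeV = 6.3093e-12 J
Per mole: 6.3093e-12 J × 6.022e23 mol⁻¹ = 3.7995e+12 J/mol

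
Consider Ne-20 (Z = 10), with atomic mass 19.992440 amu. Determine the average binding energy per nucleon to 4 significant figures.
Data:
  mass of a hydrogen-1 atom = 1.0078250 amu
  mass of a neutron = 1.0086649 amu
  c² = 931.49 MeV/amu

The nucleus contains 10 protons and 20 − 10 = 10 neutrons.
Σm = 10·m(¹H) + 10·m_n = 10.0782500 + 10.0866490 = 20.1648990 amu
The mass defect is 20.1648990 − 19.992440 = 0.1724590 amu.
Binding energy = Δm·c² = 0.1724590 × 931.49 MeV/amu = 160.644 MeV
Dividing by A = 20 gives 8.032 MeV per nucleon.

8.032 MeV/nucleon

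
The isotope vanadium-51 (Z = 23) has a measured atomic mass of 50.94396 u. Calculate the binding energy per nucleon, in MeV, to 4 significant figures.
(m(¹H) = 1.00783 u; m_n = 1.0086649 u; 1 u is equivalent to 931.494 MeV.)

8.744 MeV/nucleon

Mass of separated nucleons = 23(1.00783) + 28(1.0086649) = 23.18009 + 28.2426172 = 51.4227072 u
Δm = 51.4227072 − 50.94396 = 0.4787472 u
E_B = 0.4787472 × 931.494 = 445.950 MeV
BE/A = 445.950 MeV / 51 = 8.744 MeV/nucleon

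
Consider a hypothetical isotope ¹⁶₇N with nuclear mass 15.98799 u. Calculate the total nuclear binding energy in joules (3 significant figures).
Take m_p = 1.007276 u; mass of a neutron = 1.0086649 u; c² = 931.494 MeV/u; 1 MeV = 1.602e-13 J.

Z = 7, so N = A − Z = 16 − 7 = 9.
Mass of separated nucleons = 7(1.007276) + 9(1.0086649) = 7.050932 + 9.0779841 = 16.1289161 u
The mass defect is 16.1289161 − 15.98799 = 0.1409261 u.
Binding energy = Δm·c² = 0.1409261 × 931.494 MeV/u = 131.272 MeV
In joules: 131.272 MeV × 1.602e-13 J/MeV = 2.1030e-11 J

2.10e-11 J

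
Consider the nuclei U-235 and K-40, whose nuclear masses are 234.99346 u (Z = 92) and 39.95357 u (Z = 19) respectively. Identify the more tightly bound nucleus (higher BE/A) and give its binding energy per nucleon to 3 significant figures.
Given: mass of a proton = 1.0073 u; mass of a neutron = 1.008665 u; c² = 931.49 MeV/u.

K-40; 8.55 MeV/nucleon

U-235: Σm = 92(1.0073) + 143(1.008665) = 236.910695 u; Δm = 1.917235 u; E_B = 1785.9 MeV; E_B/A = 7.600 MeV
K-40: Σm = 19(1.0073) + 21(1.008665) = 40.320665 u; Δm = 0.367095 u; E_B = 341.95 MeV; E_B/A = 8.549 MeV
K-40 has the higher binding energy per nucleon, so it is the more tightly bound nucleus.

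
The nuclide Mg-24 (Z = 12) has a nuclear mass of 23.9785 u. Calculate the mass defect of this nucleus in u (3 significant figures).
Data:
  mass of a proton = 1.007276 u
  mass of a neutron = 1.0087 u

0.213 u

Total constituent mass: 12 × 1.007276 + 12 × 1.0087 = 24.191712 u
The mass defect is 24.191712 − 23.9785 = 0.213212 u.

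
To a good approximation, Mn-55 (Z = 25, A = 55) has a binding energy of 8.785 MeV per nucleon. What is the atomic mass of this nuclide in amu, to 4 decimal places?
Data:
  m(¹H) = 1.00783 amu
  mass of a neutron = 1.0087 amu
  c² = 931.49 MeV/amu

Total binding energy = 55 × 8.785 = 483.175 MeV
Mass defect = 483.175 MeV / (931.49 MeV/amu) = 0.518712 amu
Constituent mass = 25(1.00783) + 30(1.0087) = 55.45675 amu
Atomic mass = 55.45675 − 0.518712 = 54.938038 amu ≈ 54.9380 amu (to 4 decimal places)

54.9380 amu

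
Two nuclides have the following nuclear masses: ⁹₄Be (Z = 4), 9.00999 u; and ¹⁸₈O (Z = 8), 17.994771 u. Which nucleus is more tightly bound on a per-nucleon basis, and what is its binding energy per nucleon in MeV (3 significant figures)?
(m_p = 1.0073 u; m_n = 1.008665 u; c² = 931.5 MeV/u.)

⁹₄Be: Σm = 4(1.0073) + 5(1.008665) = 9.072525 u; Δm = 0.062535 u; E_B = 58.251 MeV; E_B/A = 6.472 MeV
¹⁸₈O: Σm = 8(1.0073) + 10(1.008665) = 18.145050 u; Δm = 0.150279 u; E_B = 139.98 MeV; E_B/A = 7.777 MeV
¹⁸₈O has the higher binding energy per nucleon, so it is the more tightly bound nucleus.

¹⁸₈O; 7.78 MeV/nucleon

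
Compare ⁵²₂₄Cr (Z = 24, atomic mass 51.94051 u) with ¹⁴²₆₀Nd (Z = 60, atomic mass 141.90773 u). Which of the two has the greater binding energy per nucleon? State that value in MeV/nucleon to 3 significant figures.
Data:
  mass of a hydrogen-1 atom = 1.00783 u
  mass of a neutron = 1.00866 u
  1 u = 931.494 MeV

⁵²₂₄Cr; 8.78 MeV/nucleon

⁵²₂₄Cr: Σm = 24(1.00783) + 28(1.00866) = 52.43040 u; Δm = 0.48989 u; E_B = 456.33 MeV; E_B/A = 8.776 MeV
¹⁴²₆₀Nd: Σm = 60(1.00783) + 82(1.00866) = 143.17992 u; Δm = 1.27219 u; E_B = 1185.0 MeV; E_B/A = 8.345 MeV
⁵²₂₄Cr has the higher binding energy per nucleon, so it is the more tightly bound nucleus.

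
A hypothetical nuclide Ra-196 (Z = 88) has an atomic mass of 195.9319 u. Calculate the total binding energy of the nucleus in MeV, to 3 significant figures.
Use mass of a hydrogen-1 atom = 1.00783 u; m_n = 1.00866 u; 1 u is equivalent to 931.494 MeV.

Σm = 88·m(¹H) + 108·m_n = 88.68904 + 108.93528 = 197.62432 u
Mass defect Δm = 197.62432 − 195.9319 = 1.69242 u
Converting to energy: 1.69242 u × 931.494 MeV/u = 1576.48 MeV

1580 MeV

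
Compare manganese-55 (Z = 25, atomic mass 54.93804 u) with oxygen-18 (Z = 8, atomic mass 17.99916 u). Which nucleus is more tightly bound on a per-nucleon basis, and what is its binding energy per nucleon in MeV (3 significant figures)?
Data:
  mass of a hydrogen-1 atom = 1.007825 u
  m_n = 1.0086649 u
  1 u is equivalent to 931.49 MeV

manganese-55: Σm = 25(1.007825) + 30(1.0086649) = 55.4555720 u; Δm = 0.5175320 u; E_B = 482.08 MeV; E_B/A = 8.765 MeV
oxygen-18: Σm = 8(1.007825) + 10(1.0086649) = 18.1492490 u; Δm = 0.1500890 u; E_B = 139.81 MeV; E_B/A = 7.767 MeV
manganese-55 has the higher binding energy per nucleon, so it is the more tightly bound nucleus.

manganese-55; 8.77 MeV/nucleon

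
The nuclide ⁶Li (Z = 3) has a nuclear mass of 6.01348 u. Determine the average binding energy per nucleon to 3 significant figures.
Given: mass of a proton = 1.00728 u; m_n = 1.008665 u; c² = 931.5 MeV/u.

Z = 3, so N = A − Z = 6 − 3 = 3.
Mass of separated nucleons = 3(1.00728) + 3(1.008665) = 3.02184 + 3.025995 = 6.047835 u
Δm = 6.047835 − 6.01348 = 0.034355 u
E_B = 0.034355 × 931.5 = 32.0017 MeV
Dividing by A = 6 gives 5.334 MeV per nucleon.

5.33 MeV/nucleon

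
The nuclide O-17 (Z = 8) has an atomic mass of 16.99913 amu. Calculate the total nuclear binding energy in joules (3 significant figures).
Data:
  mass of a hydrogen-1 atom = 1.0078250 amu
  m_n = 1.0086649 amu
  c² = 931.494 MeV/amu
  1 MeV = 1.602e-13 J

With 8 protons and 9 neutrons (A = 17):
Mass of separated nucleons = 8(1.0078250) + 9(1.0086649) = 8.0626000 + 9.0779841 = 17.1405841 amu
Mass defect Δm = 17.1405841 − 16.99913 = 0.1414541 amu
E_B = 0.1414541 × 931.494 = 131.764 MeV
In joules: 131.764 MeV × 1.602e-13 J/MeV = 2.1109e-11 J

2.11e-11 J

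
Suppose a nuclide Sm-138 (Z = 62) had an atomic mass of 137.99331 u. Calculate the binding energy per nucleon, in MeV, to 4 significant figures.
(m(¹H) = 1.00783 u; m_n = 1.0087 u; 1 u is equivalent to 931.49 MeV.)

Z = 62, so N = A − Z = 138 − 62 = 76.
Σm = 62·m(¹H) + 76·m_n = 62.48546 + 76.6612 = 139.14666 u
The mass defect is 139.14666 − 137.99331 = 1.15335 u.
Converting to energy: 1.15335 u × 931.49 MeV/u = 1074.33 MeV
Per nucleon: 1074.33 / 138 = 7.785 MeV

7.785 MeV/nucleon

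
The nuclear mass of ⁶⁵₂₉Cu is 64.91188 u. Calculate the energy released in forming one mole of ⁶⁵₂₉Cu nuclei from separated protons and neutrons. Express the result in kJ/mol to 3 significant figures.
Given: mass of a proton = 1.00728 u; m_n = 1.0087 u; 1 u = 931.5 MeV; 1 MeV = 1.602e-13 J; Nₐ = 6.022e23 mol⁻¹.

5.50e+10 kJ/mol

The nucleus contains 29 protons and 65 − 29 = 36 neutrons.
Mass of separated nucleons = 29(1.00728) + 36(1.0087) = 29.21112 + 36.3132 = 65.52432 u
Δm = 65.52432 − 64.91188 = 0.61244 u
Binding energy = Δm·c² = 0.61244 × 931.5 MeV/u = 570.488 MeV
Per nucleus in joules: 570.488 MeV × 1.602e-13 J/MeV = 9.1392e-11 J
Per mole: 9.1392e-11 J × 6.022e23 mol⁻¹ = 5.5036e+13 J/mol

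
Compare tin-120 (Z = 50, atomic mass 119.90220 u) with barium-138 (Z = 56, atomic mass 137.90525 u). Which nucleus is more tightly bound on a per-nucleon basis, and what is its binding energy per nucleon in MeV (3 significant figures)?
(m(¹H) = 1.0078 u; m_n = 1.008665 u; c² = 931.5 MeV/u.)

tin-120: Σm = 50(1.0078) + 70(1.008665) = 120.996550 u; Δm = 1.094350 u; E_B = 1019.39 MeV; E_B/A = 8.4949 MeV
barium-138: Σm = 56(1.0078) + 82(1.008665) = 139.147330 u; Δm = 1.242080 u; E_B = 1157.0 MeV; E_B/A = 8.384 MeV
tin-120 has the higher binding energy per nucleon, so it is the more tightly bound nucleus.

tin-120; 8.49 MeV/nucleon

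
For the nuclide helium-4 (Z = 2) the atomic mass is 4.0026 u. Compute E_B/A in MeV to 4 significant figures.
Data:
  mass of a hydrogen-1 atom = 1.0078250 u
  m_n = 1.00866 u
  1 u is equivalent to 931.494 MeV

7.072 MeV/nucleon

Mass of separated nucleons = 2(1.0078250) + 2(1.00866) = 2.0156500 + 2.01732 = 4.0329700 u
Δm = 4.0329700 − 4.0026 = 0.0303700 u
Binding energy = Δm·c² = 0.0303700 × 931.494 MeV/u = 28.2895 MeV
Dividing by A = 4 gives 7.072 MeV per nucleon.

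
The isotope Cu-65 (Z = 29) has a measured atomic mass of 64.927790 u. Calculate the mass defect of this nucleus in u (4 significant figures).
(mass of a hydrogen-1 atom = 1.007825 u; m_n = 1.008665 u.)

0.6111 u

The nucleus contains 29 protons and 65 − 29 = 36 neutrons.
Σm = 29·m(¹H) + 36·m_n = 29.226925 + 36.311940 = 65.538865 u
Δm = 65.538865 − 64.927790 = 0.611075 u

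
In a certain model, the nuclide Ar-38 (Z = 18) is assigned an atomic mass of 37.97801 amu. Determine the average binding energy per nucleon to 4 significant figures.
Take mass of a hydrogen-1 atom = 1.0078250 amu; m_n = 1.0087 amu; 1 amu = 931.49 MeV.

Z = 18, so N = A − Z = 38 − 18 = 20.
Mass of separated nucleons = 18(1.0078250) + 20(1.0087) = 18.1408500 + 20.1740 = 38.3148500 amu
Mass defect Δm = 38.3148500 − 37.97801 = 0.3368400 amu
Converting to energy: 0.3368400 amu × 931.49 MeV/amu = 313.763 MeV
Per nucleon: 313.763 / 38 = 8.257 MeV

8.257 MeV/nucleon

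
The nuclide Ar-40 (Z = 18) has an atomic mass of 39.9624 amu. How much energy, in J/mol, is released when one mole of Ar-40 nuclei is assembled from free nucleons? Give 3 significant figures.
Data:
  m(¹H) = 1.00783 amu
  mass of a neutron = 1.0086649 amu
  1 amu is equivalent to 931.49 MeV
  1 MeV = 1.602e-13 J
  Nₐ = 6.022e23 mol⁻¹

Mass of separated nucleons = 18(1.00783) + 22(1.0086649) = 18.14094 + 22.1906278 = 40.3315678 amu
Mass defect Δm = 40.3315678 − 39.9624 = 0.3691678 amu
E_B = 0.3691678 × 931.49 = 343.876 MeV
Per nucleus in joules: 343.876 MeV × 1.602e-13 J/MeV = 5.5089e-11 J
Per mole: 5.5089e-11 J × 6.022e23 mol⁻¹ = 3.3175e+13 J/mol

3.32e+13 J/mol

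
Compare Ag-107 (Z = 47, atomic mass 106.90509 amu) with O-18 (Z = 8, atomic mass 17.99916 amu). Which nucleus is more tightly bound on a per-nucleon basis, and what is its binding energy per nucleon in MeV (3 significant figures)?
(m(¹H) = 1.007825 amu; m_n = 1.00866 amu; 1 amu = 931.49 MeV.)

Ag-107; 8.55 MeV/nucleon

Ag-107: Σm = 47(1.007825) + 60(1.00866) = 107.887375 amu; Δm = 0.982285 amu; E_B = 914.99 MeV; E_B/A = 8.551 MeV
O-18: Σm = 8(1.007825) + 10(1.00866) = 18.149200 amu; Δm = 0.150040 amu; E_B = 139.76 MeV; E_B/A = 7.764 MeV
Ag-107 has the higher binding energy per nucleon, so it is the more tightly bound nucleus.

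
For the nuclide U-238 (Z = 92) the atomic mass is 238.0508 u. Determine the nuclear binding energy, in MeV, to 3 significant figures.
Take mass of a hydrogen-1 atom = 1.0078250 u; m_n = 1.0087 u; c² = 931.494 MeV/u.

1810 MeV

Total constituent mass: 92 × 1.0078250 + 146 × 1.0087 = 239.9901000 u
The mass defect is 239.9901000 − 238.0508 = 1.9393000 u.
Converting to energy: 1.9393000 u × 931.494 MeV/u = 1806.45 MeV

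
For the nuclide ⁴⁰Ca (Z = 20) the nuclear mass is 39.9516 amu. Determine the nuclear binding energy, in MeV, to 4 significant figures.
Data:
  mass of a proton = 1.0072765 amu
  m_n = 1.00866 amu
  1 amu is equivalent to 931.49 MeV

342.0 MeV

Z = 20, so N = A − Z = 40 − 20 = 20.
Total constituent mass: 20 × 1.0072765 + 20 × 1.00866 = 40.3187300 amu
Δm = 40.3187300 − 39.9516 = 0.3671300 amu
E_B = 0.3671300 × 931.49 = 341.978 MeV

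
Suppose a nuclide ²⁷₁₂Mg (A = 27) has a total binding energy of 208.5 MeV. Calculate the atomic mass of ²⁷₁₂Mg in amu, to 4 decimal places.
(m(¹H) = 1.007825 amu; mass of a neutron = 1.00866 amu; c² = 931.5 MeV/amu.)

Mass defect = 208.5 MeV / (931.5 MeV/amu) = 0.223833 amu
Constituent mass = 12(1.007825) + 15(1.00866) = 27.223800 amu
Atomic mass = 27.223800 − 0.223833 = 26.999967 amu ≈ 27.0000 amu (to 4 decimal places)

27.0000 amu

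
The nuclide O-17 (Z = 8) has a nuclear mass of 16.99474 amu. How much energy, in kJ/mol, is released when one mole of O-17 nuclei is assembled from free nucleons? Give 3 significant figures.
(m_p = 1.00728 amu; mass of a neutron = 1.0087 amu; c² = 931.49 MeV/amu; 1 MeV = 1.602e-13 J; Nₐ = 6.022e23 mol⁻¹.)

Z = 8, so N = A − Z = 17 − 8 = 9.
Σm = 8·m_p + 9·m_n = 8.05824 + 9.0783 = 17.13654 amu
Mass defect Δm = 17.13654 − 16.99474 = 0.14180 amu
E_B = 0.14180 × 931.49 = 132.085 MeV
Per nucleus in joules: 132.085 MeV × 1.602e-13 J/MeV = 2.1160e-11 J
Per mole: 2.1160e-11 J × 6.022e23 mol⁻¹ = 1.2743e+13 J/mol

1.27e+10 kJ/mol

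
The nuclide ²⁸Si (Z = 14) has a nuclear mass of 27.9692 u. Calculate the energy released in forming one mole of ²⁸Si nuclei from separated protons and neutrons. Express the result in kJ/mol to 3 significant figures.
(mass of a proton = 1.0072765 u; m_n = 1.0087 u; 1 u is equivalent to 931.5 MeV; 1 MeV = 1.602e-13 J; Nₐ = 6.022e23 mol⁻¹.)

2.29e+10 kJ/mol

Z = 14, so N = A − Z = 28 − 14 = 14.
Mass of separated nucleons = 14(1.0072765) + 14(1.0087) = 14.1018710 + 14.1218 = 28.2236710 u
The mass defect is 28.2236710 − 27.9692 = 0.2544710 u.
E_B = 0.2544710 × 931.5 = 237.040 MeV
Per nucleus in joules: 237.040 MeV × 1.602e-13 J/MeV = 3.7974e-11 J
Per mole: 3.7974e-11 J × 6.022e23 mol⁻¹ = 2.2868e+13 J/mol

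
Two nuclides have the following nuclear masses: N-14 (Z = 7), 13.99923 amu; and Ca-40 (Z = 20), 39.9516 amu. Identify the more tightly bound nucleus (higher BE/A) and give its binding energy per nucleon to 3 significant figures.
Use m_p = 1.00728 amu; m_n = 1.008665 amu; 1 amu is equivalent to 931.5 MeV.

Ca-40; 8.55 MeV/nucleon

N-14: Σm = 7(1.00728) + 7(1.008665) = 14.111615 amu; Δm = 0.112385 amu; E_B = 104.69 MeV; E_B/A = 7.478 MeV
Ca-40: Σm = 20(1.00728) + 20(1.008665) = 40.318900 amu; Δm = 0.367300 amu; E_B = 342.13995 MeV; E_B/A = 8.553 MeV
Ca-40 has the higher binding energy per nucleon, so it is the more tightly bound nucleus.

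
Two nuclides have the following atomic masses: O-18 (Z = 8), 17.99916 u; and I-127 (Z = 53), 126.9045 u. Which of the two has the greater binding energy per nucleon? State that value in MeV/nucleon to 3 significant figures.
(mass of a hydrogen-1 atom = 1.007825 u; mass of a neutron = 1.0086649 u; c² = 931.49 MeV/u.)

O-18: Σm = 8(1.007825) + 10(1.0086649) = 18.1492490 u; Δm = 0.1500890 u; E_B = 139.81 MeV; E_B/A = 7.767 MeV
I-127: Σm = 53(1.007825) + 74(1.0086649) = 128.0559276 u; Δm = 1.1514276 u; E_B = 1072.5 MeV; E_B/A = 8.445 MeV
I-127 has the higher binding energy per nucleon, so it is the more tightly bound nucleus.

I-127; 8.45 MeV/nucleon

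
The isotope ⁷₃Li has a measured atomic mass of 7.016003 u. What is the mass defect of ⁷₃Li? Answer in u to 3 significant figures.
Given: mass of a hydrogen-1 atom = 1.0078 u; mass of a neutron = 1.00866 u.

0.0420 u

Z = 3, so N = A − Z = 7 − 3 = 4.
Mass of separated nucleons = 3(1.0078) + 4(1.00866) = 3.0234 + 4.03464 = 7.05804 u
The mass defect is 7.05804 − 7.016003 = 0.042037 u.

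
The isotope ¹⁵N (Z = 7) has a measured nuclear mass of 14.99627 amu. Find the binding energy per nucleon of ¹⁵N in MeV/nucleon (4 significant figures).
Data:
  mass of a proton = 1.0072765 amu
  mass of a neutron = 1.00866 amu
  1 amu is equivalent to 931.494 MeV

7.697 MeV/nucleon

Z = 7, so N = A − Z = 15 − 7 = 8.
Mass of separated nucleons = 7(1.0072765) + 8(1.00866) = 7.0509355 + 8.06928 = 15.1202155 amu
Mass defect Δm = 15.1202155 − 14.99627 = 0.1239455 amu
E_B = 0.1239455 × 931.494 = 115.454 MeV
BE/A = 115.454 MeV / 15 = 7.697 MeV/nucleon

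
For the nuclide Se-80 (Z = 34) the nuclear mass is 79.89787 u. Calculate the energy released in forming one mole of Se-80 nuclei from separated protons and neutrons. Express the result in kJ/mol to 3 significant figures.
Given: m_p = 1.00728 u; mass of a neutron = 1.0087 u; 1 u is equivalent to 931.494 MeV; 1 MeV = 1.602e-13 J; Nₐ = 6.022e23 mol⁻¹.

Z = 34, so N = A − Z = 80 − 34 = 46.
Mass of separated nucleons = 34(1.00728) + 46(1.0087) = 34.24752 + 46.4002 = 80.64772 u
The mass defect is 80.64772 − 79.89787 = 0.74985 u.
E_B = 0.74985 × 931.494 = 698.481 MeV
Per nucleus in joules: 698.481 MeV × 1.602e-13 J/MeV = 1.1190e-10 J
Per mole: 1.1190e-10 J × 6.022e23 mol⁻¹ = 6.7386e+13 J/mol

6.74e+10 kJ/mol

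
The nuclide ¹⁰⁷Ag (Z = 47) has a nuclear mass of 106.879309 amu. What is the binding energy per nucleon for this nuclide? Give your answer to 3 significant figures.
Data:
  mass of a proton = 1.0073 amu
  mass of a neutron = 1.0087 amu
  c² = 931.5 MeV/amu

With 47 protons and 60 neutrons (A = 107):
Σm = 47·m_p + 60·m_n = 47.3431 + 60.5220 = 107.8651 amu
Mass defect Δm = 107.8651 − 106.879309 = 0.985791 amu
Binding energy = Δm·c² = 0.985791 × 931.5 MeV/amu = 918.264 MeV
Dividing by A = 107 gives 8.582 MeV per nucleon.

8.58 MeV/nucleon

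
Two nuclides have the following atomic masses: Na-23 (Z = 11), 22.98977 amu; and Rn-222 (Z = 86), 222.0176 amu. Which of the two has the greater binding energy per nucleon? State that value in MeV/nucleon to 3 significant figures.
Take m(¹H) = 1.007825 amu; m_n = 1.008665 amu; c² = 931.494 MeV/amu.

Na-23: Σm = 11(1.007825) + 12(1.008665) = 23.190055 amu; Δm = 0.200285 amu; E_B = 186.56 MeV; E_B/A = 8.111 MeV
Rn-222: Σm = 86(1.007825) + 136(1.008665) = 223.851390 amu; Δm = 1.833790 amu; E_B = 1708.16 MeV; E_B/A = 7.694 MeV
Na-23 has the higher binding energy per nucleon, so it is the more tightly bound nucleus.

Na-23; 8.11 MeV/nucleon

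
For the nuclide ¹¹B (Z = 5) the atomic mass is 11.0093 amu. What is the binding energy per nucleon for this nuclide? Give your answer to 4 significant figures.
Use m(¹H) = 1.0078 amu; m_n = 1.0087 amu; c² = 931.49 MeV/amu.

6.935 MeV/nucleon

With 5 protons and 6 neutrons (A = 11):
Σm = 5·m(¹H) + 6·m_n = 5.0390 + 6.0522 = 11.0912 amu
Mass defect Δm = 11.0912 − 11.0093 = 0.0819 amu
Binding energy = Δm·c² = 0.0819 × 931.49 MeV/amu = 76.2890 MeV
Per nucleon: 76.2890 / 11 = 6.935 MeV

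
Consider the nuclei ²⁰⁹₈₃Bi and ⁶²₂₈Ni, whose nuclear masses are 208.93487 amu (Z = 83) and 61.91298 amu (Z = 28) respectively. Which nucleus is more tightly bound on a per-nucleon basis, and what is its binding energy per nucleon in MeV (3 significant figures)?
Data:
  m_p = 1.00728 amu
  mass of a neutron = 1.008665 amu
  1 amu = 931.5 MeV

⁶²₂₈Ni; 8.80 MeV/nucleon

²⁰⁹₈₃Bi: Σm = 83(1.00728) + 126(1.008665) = 210.696030 amu; Δm = 1.761160 amu; E_B = 1640.5 MeV; E_B/A = 7.849 MeV
⁶²₂₈Ni: Σm = 28(1.00728) + 34(1.008665) = 62.498450 amu; Δm = 0.585470 amu; E_B = 545.37 MeV; E_B/A = 8.796 MeV
⁶²₂₈Ni has the higher binding energy per nucleon, so it is the more tightly bound nucleus.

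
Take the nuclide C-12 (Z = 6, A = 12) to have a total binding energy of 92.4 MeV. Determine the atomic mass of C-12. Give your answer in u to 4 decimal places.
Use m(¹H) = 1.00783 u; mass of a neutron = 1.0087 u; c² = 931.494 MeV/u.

12.0000 u

Mass defect = 92.4 MeV / (931.494 MeV/u) = 0.099195 u
Constituent mass = 6(1.00783) + 6(1.0087) = 12.09918 u
Atomic mass = 12.09918 − 0.099195 = 11.999985 u ≈ 12.0000 u (to 4 decimal places)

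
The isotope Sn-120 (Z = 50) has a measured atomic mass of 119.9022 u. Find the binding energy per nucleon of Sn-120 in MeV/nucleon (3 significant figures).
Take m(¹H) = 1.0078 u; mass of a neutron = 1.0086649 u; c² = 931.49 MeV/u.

8.49 MeV/nucleon

Σm = 50·m(¹H) + 70·m_n = 50.3900 + 70.6065430 = 120.9965430 u
The mass defect is 120.9965430 − 119.9022 = 1.0943430 u.
Binding energy = Δm·c² = 1.0943430 × 931.49 MeV/u = 1019.3696 MeV
Dividing by A = 120 gives 8.4947 MeV per nucleon.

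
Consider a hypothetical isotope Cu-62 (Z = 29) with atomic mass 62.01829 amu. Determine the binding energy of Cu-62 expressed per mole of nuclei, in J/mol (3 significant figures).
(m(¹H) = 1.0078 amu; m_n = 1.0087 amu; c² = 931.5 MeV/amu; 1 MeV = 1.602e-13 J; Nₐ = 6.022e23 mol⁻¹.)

Mass of separated nucleons = 29(1.0078) + 33(1.0087) = 29.2262 + 33.2871 = 62.5133 amu
Mass defect Δm = 62.5133 − 62.01829 = 0.49501 amu
E_B = 0.49501 × 931.5 = 461.102 MeV
Per nucleus in joules: 461.102 MeV × 1.602e-13 J/MeV = 7.3869e-11 J
Per mole: 7.3869e-11 J × 6.022e23 mol⁻¹ = 4.4484e+13 J/mol

4.45e+13 J/mol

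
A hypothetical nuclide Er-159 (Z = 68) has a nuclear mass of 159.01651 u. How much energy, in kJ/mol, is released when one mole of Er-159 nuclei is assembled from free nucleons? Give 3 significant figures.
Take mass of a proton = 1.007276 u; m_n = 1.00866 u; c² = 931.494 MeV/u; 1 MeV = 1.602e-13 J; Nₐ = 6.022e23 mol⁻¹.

1.14e+11 kJ/mol

With 68 protons and 91 neutrons (A = 159):
Total constituent mass: 68 × 1.007276 + 91 × 1.00866 = 160.282828 u
The mass defect is 160.282828 − 159.01651 = 1.266318 u.
Converting to energy: 1.266318 u × 931.494 MeV/u = 1179.57 MeV
Per nucleus in joules: 1179.57 MeV × 1.602e-13 J/MeV = 1.8897e-10 J
Per mole: 1.8897e-10 J × 6.022e23 mol⁻¹ = 1.1380e+14 J/mol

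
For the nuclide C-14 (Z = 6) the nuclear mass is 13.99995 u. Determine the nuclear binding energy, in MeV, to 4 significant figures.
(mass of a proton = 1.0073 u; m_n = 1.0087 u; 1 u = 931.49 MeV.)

The nucleus contains 6 protons and 14 − 6 = 8 neutrons.
Total constituent mass: 6 × 1.0073 + 8 × 1.0087 = 14.1134 u
Δm = 14.1134 − 13.99995 = 0.11345 u
E_B = 0.11345 × 931.49 = 105.678 MeV

105.7 MeV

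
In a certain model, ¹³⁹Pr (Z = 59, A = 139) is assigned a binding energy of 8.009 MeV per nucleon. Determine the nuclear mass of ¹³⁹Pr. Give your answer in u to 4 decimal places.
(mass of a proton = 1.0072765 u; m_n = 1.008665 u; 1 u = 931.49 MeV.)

138.9274 u

Total binding energy = 139 × 8.009 = 1113.251 MeV
Mass defect = 1113.251 MeV / (931.49 MeV/u) = 1.195129 u
Constituent mass = 59(1.0072765) + 80(1.008665) = 140.1225135 u
Nuclear mass = 140.1225135 − 1.195129 = 138.9273845 u ≈ 138.9274 u (to 4 decimal places)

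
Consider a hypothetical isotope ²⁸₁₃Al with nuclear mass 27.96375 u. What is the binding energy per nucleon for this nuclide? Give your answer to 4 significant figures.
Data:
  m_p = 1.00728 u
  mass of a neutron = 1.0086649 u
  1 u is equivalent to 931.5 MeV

8.678 MeV/nucleon

Z = 13, so N = A − Z = 28 − 13 = 15.
Σm = 13·m_p + 15·m_n = 13.09464 + 15.1299735 = 28.2246135 u
Δm = 28.2246135 − 27.96375 = 0.2608635 u
Binding energy = Δm·c² = 0.2608635 × 931.5 MeV/u = 242.994 MeV
BE/A = 242.994 MeV / 28 = 8.678 MeV/nucleon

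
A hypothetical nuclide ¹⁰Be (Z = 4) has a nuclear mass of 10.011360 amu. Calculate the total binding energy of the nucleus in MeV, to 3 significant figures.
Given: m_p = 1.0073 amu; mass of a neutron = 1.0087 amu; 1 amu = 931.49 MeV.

The nucleus contains 4 protons and 10 − 4 = 6 neutrons.
Total constituent mass: 4 × 1.0073 + 6 × 1.0087 = 10.0814 amu
Δm = 10.0814 − 10.011360 = 0.070040 amu
Binding energy = Δm·c² = 0.070040 × 931.49 MeV/amu = 65.2416 MeV

65.2 MeV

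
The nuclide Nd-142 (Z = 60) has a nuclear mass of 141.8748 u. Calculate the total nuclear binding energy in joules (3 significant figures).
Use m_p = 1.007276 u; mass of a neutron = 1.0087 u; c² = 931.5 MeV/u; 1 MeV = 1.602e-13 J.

1.90e-10 J

Total constituent mass: 60 × 1.007276 + 82 × 1.0087 = 143.149960 u
The mass defect is 143.149960 − 141.8748 = 1.275160 u.
Binding energy = Δm·c² = 1.275160 × 931.5 MeV/u = 1187.81 MeV
In joules: 1187.81 MeV × 1.602e-13 J/MeV = 1.9029e-10 J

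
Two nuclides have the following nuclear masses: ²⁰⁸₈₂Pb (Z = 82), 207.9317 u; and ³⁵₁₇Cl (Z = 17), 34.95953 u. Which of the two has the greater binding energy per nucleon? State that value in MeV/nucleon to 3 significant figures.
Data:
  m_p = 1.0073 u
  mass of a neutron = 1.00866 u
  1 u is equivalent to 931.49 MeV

³⁵₁₇Cl; 8.53 MeV/nucleon

²⁰⁸₈₂Pb: Σm = 82(1.0073) + 126(1.00866) = 209.68976 u; Δm = 1.75806 u; E_B = 1637.6 MeV; E_B/A = 7.873 MeV
³⁵₁₇Cl: Σm = 17(1.0073) + 18(1.00866) = 35.27998 u; Δm = 0.32045 u; E_B = 298.496 MeV; E_B/A = 8.528 MeV
³⁵₁₇Cl has the higher binding energy per nucleon, so it is the more tightly bound nucleus.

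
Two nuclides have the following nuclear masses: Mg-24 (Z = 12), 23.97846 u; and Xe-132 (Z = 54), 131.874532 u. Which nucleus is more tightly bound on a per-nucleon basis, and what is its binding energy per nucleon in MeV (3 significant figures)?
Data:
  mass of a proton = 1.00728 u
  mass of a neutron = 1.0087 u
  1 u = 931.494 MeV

Mg-24: Σm = 12(1.00728) + 12(1.0087) = 24.19176 u; Δm = 0.21330 u; E_B = 198.69 MeV; E_B/A = 8.279 MeV
Xe-132: Σm = 54(1.00728) + 78(1.0087) = 133.07172 u; Δm = 1.197188 u; E_B = 1115.2 MeV; E_B/A = 8.448 MeV
Xe-132 has the higher binding energy per nucleon, so it is the more tightly bound nucleus.

Xe-132; 8.45 MeV/nucleon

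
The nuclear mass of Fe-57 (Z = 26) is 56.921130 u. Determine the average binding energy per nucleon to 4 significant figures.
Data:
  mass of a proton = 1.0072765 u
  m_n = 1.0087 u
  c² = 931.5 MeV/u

8.788 MeV/nucleon

Z = 26, so N = A − Z = 57 − 26 = 31.
Mass of separated nucleons = 26(1.0072765) + 31(1.0087) = 26.1891890 + 31.2697 = 57.4588890 u
Δm = 57.4588890 − 56.921130 = 0.5377590 u
Binding energy = Δm·c² = 0.5377590 × 931.5 MeV/u = 500.923 MeV
BE/A = 500.923 MeV / 57 = 8.788 MeV/nucleon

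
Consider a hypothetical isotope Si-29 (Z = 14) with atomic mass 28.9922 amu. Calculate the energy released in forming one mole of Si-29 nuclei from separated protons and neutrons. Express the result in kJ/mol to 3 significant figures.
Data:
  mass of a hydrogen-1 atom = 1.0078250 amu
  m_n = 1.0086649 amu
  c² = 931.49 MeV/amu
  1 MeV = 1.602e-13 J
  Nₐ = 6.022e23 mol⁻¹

2.22e+10 kJ/mol

The nucleus contains 14 protons and 29 − 14 = 15 neutrons.
Σm = 14·m(¹H) + 15·m_n = 14.1095500 + 15.1299735 = 29.2395235 amu
The mass defect is 29.2395235 − 28.9922 = 0.2473235 amu.
Converting to energy: 0.2473235 amu × 931.49 MeV/amu = 230.379 MeV
Per nucleus in joules: 230.379 MeV × 1.602e-13 J/MeV = 3.6907e-11 J
Per mole: 3.6907e-11 J × 6.022e23 mol⁻¹ = 2.2225e+13 J/mol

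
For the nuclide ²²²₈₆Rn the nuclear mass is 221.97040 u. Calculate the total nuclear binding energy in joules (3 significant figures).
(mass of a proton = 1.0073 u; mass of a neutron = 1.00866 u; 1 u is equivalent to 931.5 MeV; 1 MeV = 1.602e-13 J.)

2.74e-10 J

Σm = 86·m_p + 136·m_n = 86.6278 + 137.17776 = 223.80556 u
The mass defect is 223.80556 − 221.97040 = 1.83516 u.
Binding energy = Δm·c² = 1.83516 × 931.5 MeV/u = 1709.45 MeV
In joules: 1709.45 MeV × 1.602e-13 J/MeV = 2.7385e-10 J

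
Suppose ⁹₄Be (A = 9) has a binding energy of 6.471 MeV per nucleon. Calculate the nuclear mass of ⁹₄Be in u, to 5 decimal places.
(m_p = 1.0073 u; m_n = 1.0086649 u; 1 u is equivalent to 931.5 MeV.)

Total binding energy = 9 × 6.471 = 58.239 MeV
Mass defect = 58.239 MeV / (931.5 MeV/u) = 0.0625217 u
Constituent mass = 4(1.0073) + 5(1.0086649) = 9.0725245 u
Nuclear mass = 9.0725245 − 0.0625217 = 9.0100028 u ≈ 9.01000 u (to 5 decimal places)

9.01000 u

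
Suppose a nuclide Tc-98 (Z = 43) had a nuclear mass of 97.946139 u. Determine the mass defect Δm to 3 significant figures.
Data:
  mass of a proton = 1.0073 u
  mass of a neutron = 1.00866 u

0.844 u

With 43 protons and 55 neutrons (A = 98):
Total constituent mass: 43 × 1.0073 + 55 × 1.00866 = 98.79020 u
Δm = 98.79020 − 97.946139 = 0.844061 u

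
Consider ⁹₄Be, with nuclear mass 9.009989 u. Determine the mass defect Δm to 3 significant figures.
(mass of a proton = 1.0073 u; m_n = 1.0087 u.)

0.0627 u

With 4 protons and 5 neutrons (A = 9):
Mass of separated nucleons = 4(1.0073) + 5(1.0087) = 4.0292 + 5.0435 = 9.0727 u
The mass defect is 9.0727 − 9.009989 = 0.062711 u.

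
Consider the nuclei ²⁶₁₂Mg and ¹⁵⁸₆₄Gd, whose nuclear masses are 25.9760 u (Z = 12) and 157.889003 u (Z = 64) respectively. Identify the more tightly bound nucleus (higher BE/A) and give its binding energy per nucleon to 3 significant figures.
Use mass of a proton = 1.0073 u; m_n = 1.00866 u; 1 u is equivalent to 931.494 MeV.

²⁶₁₂Mg; 8.34 MeV/nucleon

²⁶₁₂Mg: Σm = 12(1.0073) + 14(1.00866) = 26.20884 u; Δm = 0.23284 u; E_B = 216.89 MeV; E_B/A = 8.342 MeV
¹⁵⁸₆₄Gd: Σm = 64(1.0073) + 94(1.00866) = 159.28124 u; Δm = 1.392237 u; E_B = 1296.9 MeV; E_B/A = 8.208 MeV
²⁶₁₂Mg has the higher binding energy per nucleon, so it is the more tightly bound nucleus.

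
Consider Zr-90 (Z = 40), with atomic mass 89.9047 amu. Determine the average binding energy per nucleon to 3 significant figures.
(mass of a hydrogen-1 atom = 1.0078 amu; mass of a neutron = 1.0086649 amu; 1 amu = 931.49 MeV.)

8.70 MeV/nucleon

Z = 40, so N = A − Z = 90 − 40 = 50.
Σm = 40·m(¹H) + 50·m_n = 40.3120 + 50.4332450 = 90.7452450 amu
Δm = 90.7452450 − 89.9047 = 0.8405450 amu
E_B = 0.8405450 × 931.49 = 782.959 MeV
BE/A = 782.959 MeV / 90 = 8.700 MeV/nucleon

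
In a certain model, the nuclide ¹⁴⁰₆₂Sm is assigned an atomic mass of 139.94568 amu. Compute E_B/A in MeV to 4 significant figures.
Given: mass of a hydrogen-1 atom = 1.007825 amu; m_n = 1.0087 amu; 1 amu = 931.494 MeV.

The nucleus contains 62 protons and 140 − 62 = 78 neutrons.
Σm = 62·m(¹H) + 78·m_n = 62.485150 + 78.6786 = 141.163750 amu
Mass defect Δm = 141.163750 − 139.94568 = 1.218070 amu
Converting to energy: 1.218070 amu × 931.494 MeV/amu = 1134.62 MeV
Dividing by A = 140 gives 8.104 MeV per nucleon.

8.104 MeV/nucleon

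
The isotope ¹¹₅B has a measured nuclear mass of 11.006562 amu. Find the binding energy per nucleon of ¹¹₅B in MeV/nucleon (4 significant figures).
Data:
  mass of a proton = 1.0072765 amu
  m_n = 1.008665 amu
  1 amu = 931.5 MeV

6.928 MeV/nucleon

The nucleus contains 5 protons and 11 − 5 = 6 neutrons.
Total constituent mass: 5 × 1.0072765 + 6 × 1.008665 = 11.0883725 amu
Δm = 11.0883725 − 11.006562 = 0.0818105 amu
Binding energy = Δm·c² = 0.0818105 × 931.5 MeV/amu = 76.2065 MeV
BE/A = 76.2065 MeV / 11 = 6.928 MeV/nucleon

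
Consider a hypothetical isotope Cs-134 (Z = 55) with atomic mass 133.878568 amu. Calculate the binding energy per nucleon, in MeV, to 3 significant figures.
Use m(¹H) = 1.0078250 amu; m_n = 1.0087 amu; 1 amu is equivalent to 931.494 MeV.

8.61 MeV/nucleon

Mass of separated nucleons = 55(1.0078250) + 79(1.0087) = 55.4303750 + 79.6873 = 135.1176750 amu
Δm = 135.1176750 − 133.878568 = 1.2391070 amu
Binding energy = Δm·c² = 1.2391070 × 931.494 MeV/amu = 1154.22 MeV
Per nucleon: 1154.22 / 134 = 8.614 MeV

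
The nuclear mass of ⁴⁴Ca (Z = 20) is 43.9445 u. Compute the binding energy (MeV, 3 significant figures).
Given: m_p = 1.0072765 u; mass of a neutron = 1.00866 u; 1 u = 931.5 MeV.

With 20 protons and 24 neutrons (A = 44):
Σm = 20·m_p + 24·m_n = 20.1455300 + 24.20784 = 44.3533700 u
Δm = 44.3533700 − 43.9445 = 0.4088700 u
Binding energy = Δm·c² = 0.4088700 × 931.5 MeV/u = 380.862 MeV

381 MeV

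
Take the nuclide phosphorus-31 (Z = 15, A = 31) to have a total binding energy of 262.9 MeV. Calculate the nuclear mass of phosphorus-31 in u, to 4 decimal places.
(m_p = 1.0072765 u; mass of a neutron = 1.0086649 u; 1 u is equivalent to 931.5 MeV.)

Mass defect = 262.9 MeV / (931.5 MeV/u) = 0.282233 u
Constituent mass = 15(1.0072765) + 16(1.0086649) = 31.2477859 u
Nuclear mass = 31.2477859 − 0.282233 = 30.9655529 u ≈ 30.9656 u (to 4 decimal places)

30.9656 u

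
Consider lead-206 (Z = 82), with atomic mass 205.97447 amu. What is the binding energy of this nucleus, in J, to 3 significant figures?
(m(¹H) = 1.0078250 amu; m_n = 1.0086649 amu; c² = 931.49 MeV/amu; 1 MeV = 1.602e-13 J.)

2.60e-10 J

Z = 82, so N = A − Z = 206 − 82 = 124.
Σm = 82·m(¹H) + 124·m_n = 82.6416500 + 125.0744476 = 207.7160976 amu
Δm = 207.7160976 − 205.97447 = 1.7416276 amu
Binding energy = Δm·c² = 1.7416276 × 931.49 MeV/amu = 1622.31 MeV
In joules: 1622.31 MeV × 1.602e-13 J/MeV = 2.5989e-10 J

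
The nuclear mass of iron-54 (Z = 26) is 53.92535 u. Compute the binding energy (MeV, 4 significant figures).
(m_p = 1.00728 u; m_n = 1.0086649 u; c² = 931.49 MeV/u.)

471.8 MeV

The nucleus contains 26 protons and 54 − 26 = 28 neutrons.
Total constituent mass: 26 × 1.00728 + 28 × 1.0086649 = 54.4318972 u
The mass defect is 54.4318972 − 53.92535 = 0.5065472 u.
Converting to energy: 0.5065472 u × 931.49 MeV/u = 471.844 MeV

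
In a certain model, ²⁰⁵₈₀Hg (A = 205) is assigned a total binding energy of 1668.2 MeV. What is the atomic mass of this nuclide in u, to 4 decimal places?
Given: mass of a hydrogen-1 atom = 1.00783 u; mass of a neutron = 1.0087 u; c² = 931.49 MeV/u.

204.9230 u

Mass defect = 1668.2 MeV / (931.49 MeV/u) = 1.790894 u
Constituent mass = 80(1.00783) + 125(1.0087) = 206.71390 u
Atomic mass = 206.71390 − 1.790894 = 204.923006 u ≈ 204.9230 u (to 4 decimal places)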